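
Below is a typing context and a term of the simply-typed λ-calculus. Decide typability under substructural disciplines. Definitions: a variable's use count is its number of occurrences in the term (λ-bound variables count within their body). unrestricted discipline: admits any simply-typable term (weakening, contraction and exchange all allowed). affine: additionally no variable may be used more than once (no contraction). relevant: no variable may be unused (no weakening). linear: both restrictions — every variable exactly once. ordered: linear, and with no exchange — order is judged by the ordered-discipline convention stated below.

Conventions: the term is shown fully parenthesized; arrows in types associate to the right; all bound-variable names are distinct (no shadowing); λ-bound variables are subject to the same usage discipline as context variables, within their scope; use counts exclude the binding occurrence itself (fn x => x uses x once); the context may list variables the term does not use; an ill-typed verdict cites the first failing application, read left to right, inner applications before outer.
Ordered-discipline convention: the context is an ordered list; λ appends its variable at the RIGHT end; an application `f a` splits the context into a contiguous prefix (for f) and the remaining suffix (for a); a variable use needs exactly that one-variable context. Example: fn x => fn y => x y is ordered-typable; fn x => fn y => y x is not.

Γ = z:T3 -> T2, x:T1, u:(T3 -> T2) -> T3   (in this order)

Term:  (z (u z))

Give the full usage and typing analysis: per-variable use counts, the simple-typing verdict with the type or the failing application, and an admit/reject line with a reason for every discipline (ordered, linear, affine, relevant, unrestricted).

counts: z ×2, x ×0, u ×1
order of uses: z, u, z
typing: well-typed — term : T2
ordered: ✗ — repeated use of z ×2; unused: x — weakening required
linear: ✗ — repeated use of z ×2; unused: x — weakening required
affine: ✗ — repeated use of z ×2
relevant: ✗ — unused: x — weakening required
unrestricted: ✓ — simply typable at T2; W, C, E all held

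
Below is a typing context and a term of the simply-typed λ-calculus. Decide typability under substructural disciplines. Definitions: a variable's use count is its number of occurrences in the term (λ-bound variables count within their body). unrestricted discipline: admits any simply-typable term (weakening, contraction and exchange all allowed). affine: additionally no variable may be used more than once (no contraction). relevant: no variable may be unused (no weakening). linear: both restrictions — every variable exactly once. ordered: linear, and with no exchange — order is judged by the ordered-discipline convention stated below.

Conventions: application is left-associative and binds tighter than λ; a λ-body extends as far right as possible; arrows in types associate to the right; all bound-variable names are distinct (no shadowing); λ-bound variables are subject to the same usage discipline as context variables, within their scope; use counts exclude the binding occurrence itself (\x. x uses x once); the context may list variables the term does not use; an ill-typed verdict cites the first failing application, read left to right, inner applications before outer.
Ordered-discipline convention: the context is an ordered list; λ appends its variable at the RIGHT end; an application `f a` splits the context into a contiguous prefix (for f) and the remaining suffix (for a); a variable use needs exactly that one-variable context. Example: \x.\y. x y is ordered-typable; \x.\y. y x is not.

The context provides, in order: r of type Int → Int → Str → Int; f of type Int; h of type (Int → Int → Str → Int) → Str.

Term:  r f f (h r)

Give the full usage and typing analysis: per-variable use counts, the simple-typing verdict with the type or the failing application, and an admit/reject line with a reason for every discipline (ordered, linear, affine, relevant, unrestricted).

use counts: r: 2, f: 2, h: 1
left-to-right use order: r, f, f, h, r
typing: the term checks, with type Int
ordered: ✗ — needs contraction — r ×2, f ×2
linear: ✗ — needs contraction — r ×2, f ×2
affine: ✗ — needs contraction — r ×2, f ×2
relevant: ✓ — every one of r, f, h appears
unrestricted: ✓ — type-checks (Int) and nothing is barred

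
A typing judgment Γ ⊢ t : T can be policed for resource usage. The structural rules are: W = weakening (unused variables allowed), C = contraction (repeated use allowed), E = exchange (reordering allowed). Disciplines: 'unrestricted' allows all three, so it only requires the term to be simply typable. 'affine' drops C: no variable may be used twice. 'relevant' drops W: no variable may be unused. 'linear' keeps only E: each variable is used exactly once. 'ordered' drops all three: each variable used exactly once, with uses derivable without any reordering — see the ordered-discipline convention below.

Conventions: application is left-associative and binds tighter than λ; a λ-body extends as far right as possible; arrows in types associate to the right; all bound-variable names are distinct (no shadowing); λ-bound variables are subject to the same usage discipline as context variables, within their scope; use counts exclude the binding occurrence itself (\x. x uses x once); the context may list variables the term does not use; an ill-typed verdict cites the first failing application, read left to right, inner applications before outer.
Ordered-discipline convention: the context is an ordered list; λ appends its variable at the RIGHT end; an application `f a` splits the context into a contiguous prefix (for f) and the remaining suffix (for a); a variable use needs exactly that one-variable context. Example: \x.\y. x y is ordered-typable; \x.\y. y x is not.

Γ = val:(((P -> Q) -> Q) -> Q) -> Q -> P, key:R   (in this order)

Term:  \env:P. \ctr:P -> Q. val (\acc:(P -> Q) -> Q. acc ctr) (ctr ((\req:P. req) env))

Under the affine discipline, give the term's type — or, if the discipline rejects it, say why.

not well-typed under affine — ctr ×2 used more than once (contraction)
use counts: val ×1, key ×0, env [bound] ×1, ctr [bound] ×2, acc [bound] ×1, req [bound] ×1
order of uses: val, acc, ctr, ctr, req, env
typing: the term checks, with type P -> (P -> Q) -> P
across the five disciplines: ordered ✗; linear ✗; affine ✗; relevant ✗; unrestricted ✓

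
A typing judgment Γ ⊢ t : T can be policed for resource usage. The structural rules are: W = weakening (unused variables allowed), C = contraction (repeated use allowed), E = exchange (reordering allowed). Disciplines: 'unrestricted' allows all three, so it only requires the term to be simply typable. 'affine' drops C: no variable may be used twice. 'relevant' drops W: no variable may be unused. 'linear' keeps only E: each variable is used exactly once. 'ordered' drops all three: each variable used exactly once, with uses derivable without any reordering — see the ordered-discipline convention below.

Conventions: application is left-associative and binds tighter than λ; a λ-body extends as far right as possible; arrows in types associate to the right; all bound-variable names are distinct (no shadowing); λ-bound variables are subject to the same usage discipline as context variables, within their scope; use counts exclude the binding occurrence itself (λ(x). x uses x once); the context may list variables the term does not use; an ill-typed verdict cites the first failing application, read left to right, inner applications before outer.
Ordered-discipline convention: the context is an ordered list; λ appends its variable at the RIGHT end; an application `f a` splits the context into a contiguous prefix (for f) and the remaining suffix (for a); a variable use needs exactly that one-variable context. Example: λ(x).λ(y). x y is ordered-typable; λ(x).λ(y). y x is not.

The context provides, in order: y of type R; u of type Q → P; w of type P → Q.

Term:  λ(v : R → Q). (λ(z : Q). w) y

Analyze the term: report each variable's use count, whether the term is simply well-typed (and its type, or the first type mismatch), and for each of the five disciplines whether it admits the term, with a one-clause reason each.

use counts: y=1; u=0; w=1; v (bound)=0; z (bound)=0
order of uses: w, y
typing: ill-typed: argument of type R where Q is required
ordered: ✗, fails simple typing
linear: ✗, a type mismatch blocks all five
affine: ✗, the type mismatch rejects it
relevant: ✗, not simply typable
unrestricted: ✗, fails simple typing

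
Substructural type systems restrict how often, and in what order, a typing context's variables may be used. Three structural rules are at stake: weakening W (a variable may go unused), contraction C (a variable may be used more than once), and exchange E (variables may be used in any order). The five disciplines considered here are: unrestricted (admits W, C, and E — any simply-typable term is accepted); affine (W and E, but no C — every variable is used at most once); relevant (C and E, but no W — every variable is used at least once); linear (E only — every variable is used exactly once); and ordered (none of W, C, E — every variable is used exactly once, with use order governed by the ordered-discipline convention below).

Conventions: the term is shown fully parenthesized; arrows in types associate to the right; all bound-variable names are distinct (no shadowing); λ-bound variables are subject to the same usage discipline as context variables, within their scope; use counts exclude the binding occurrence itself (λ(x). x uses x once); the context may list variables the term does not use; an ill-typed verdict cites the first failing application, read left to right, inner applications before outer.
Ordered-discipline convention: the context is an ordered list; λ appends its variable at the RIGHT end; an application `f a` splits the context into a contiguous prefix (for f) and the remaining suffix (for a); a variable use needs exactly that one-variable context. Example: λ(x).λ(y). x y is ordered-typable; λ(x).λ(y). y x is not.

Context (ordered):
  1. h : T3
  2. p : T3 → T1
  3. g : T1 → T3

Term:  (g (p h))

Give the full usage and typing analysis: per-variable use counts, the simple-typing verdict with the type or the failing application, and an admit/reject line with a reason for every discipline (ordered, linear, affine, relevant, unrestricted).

use counts: h ×1; p ×1; g ×1
use order (left to right): g, p, h
typing: the term checks, with type T3
ordered ✗ (needs exchange: uses follow g, p, h)
linear ✓ (single use per variable (h, p, g))
affine ✓ (h, p, g: no repeats, contraction unneeded)
relevant ✓ (at least one use each (h, p, g))
unrestricted ✓ (type-checks (T3) and nothing is barred)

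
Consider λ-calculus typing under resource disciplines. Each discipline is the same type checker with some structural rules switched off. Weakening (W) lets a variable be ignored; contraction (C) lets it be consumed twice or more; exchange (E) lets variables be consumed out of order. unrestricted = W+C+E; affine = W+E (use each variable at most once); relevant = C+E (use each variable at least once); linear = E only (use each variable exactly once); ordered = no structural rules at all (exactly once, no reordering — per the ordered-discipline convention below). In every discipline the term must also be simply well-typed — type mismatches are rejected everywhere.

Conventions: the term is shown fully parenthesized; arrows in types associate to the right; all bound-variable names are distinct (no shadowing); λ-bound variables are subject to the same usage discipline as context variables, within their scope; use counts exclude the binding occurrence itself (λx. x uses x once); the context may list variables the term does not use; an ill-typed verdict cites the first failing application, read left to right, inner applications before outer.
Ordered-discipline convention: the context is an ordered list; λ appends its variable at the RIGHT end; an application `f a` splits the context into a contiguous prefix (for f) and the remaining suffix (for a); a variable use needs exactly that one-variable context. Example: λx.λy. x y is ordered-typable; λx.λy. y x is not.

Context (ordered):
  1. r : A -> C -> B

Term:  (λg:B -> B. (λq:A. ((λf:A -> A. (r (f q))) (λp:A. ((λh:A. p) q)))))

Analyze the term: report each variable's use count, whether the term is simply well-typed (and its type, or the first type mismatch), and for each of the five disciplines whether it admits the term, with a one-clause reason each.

counts: r: 1×, g (bound): 0×, q (bound): 2×, f (bound): 1×, p (bound): 1×, h (bound): 0×
order of uses: r, f, q, p, q
typing: well-typed at (B -> B) -> A -> C -> B
ordered: ✗ — repeated use of q ×2; g, h left unused
linear: ✗ — repeated use of q ×2; g, h left unused
affine: ✗ — repeated use of q ×2
relevant: ✗ — g, h left unused
unrestricted: ✓ — simply typable at (B -> B) -> A -> C -> B; W, C, E all held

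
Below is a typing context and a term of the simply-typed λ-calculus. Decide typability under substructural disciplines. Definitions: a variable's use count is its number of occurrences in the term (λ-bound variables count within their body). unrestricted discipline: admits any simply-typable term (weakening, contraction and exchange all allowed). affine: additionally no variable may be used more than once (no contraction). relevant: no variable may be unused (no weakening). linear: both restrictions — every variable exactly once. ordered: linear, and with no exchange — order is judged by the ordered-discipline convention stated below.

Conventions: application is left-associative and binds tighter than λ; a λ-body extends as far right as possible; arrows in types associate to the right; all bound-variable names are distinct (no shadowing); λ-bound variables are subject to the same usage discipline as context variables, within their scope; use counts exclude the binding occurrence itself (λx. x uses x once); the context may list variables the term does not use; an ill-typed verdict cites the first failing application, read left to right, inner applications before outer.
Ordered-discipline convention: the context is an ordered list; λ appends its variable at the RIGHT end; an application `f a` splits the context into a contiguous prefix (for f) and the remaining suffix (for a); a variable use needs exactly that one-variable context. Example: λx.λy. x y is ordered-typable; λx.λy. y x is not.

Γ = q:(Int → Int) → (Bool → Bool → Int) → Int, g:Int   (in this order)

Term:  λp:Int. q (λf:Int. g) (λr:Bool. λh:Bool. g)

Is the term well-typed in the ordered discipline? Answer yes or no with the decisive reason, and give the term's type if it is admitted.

no — uses contraction: g ×2; needs weakening: p, f, r, h unused
variable uses: q: 1; g: 2; p (λ-bound): 0; f (λ-bound): 0; r (λ-bound): 0; h (λ-bound): 0
uses in reading order: q, g, g
typing: ✓ — Int → Int
per-discipline verdicts: ordered ✗; linear ✗; affine ✗; relevant ✗; unrestricted ✓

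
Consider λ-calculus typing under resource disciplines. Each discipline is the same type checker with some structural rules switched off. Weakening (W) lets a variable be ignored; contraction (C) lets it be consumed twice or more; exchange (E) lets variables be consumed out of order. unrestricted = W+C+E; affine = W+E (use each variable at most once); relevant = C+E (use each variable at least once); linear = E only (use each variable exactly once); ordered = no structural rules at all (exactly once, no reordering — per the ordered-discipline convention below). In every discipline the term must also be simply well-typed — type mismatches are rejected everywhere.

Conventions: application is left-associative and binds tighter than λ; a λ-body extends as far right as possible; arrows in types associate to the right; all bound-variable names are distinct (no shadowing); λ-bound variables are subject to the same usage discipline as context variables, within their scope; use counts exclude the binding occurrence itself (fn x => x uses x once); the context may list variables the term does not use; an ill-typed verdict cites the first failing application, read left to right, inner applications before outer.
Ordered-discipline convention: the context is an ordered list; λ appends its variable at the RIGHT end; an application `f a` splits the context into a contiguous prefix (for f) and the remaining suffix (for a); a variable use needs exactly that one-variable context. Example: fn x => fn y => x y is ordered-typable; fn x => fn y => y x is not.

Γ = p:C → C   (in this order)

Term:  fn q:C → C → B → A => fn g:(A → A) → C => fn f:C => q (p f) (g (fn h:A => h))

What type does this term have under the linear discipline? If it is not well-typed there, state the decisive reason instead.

term : (C → C → B → A) → ((A → A) → C) → C → B → A
variable uses: p: 1×, q [bound]: 1×, g [bound]: 1×, f [bound]: 1×, h [bound]: 1×
uses in reading order: q, p, f, g, h
typing: the term checks, with type (C → C → B → A) → ((A → A) → C) → C → B → A
summary: ordered ✗ | linear ✓ | affine ✓ | relevant ✓ | unrestricted ✓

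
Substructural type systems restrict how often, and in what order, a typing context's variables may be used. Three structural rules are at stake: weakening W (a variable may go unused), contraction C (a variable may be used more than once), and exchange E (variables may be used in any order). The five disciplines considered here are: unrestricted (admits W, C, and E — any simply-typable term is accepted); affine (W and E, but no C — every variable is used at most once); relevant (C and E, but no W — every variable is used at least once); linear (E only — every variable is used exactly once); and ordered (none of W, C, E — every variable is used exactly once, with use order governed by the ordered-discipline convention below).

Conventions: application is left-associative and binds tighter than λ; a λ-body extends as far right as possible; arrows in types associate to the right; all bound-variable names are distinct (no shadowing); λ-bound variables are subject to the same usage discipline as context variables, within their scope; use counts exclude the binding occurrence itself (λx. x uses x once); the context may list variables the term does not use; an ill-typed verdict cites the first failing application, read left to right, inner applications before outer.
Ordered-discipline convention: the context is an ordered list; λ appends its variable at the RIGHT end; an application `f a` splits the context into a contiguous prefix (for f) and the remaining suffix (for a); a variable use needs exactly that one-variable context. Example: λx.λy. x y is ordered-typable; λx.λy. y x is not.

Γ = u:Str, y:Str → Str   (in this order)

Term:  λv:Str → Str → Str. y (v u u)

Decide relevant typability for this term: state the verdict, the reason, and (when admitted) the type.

yes — none of u, y, v goes unused; term : (Str → Str → Str) → Str
usage: u: 2, y: 1, v (bound): 1
left-to-right use order: y, v, u, u
typing: the term checks, with type (Str → Str → Str) → Str
all disciplines: ordered ✗ · linear ✗ · affine ✗ · relevant ✓ · unrestricted ✓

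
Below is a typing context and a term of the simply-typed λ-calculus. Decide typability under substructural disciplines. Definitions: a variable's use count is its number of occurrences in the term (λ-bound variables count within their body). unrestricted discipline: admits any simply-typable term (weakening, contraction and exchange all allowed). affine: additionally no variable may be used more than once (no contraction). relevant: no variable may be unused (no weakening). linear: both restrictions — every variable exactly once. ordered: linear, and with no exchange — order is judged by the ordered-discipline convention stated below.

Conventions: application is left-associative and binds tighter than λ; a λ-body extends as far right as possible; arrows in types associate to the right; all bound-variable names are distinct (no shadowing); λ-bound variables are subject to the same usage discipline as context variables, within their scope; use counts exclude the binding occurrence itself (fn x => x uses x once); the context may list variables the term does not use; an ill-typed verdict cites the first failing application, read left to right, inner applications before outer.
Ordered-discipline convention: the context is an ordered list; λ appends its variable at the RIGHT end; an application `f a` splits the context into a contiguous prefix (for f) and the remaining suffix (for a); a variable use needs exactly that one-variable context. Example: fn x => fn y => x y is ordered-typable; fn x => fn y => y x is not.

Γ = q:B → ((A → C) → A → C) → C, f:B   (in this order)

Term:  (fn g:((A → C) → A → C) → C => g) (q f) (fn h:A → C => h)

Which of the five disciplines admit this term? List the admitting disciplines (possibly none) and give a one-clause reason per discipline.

accepted by: ordered, linear, affine, relevant, unrestricted
variable uses: q ×1; f ×1; g [bound] ×1; h [bound] ×1
use order (left to right): g, q, f, h
typing: well-typed at C
ordered: ✓ — q, f, g, h: once each, no exchange needed
linear: ✓ — exactly-once usage across q, f, g, h
affine: ✓ — at most one use each (q, f, g, h)
relevant: ✓ — every one of q, f, g, h appears
unrestricted: ✓ — typability at C is all that's needed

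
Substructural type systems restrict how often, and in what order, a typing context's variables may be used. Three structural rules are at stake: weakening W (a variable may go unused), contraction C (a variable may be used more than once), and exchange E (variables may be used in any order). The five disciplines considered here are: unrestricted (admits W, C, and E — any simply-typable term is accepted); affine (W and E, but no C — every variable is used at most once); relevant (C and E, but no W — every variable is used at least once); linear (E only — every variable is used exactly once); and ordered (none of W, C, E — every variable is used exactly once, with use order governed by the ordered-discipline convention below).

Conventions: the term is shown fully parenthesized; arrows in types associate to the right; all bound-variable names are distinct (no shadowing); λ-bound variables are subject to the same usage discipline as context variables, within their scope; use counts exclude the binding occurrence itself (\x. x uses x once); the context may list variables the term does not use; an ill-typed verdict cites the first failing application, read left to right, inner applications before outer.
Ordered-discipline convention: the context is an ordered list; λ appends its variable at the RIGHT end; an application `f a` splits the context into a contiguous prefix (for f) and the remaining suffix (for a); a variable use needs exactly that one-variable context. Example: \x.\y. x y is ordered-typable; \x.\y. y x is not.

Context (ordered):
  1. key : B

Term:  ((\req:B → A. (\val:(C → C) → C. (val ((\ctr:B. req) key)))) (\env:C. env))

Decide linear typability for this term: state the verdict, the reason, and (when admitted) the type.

no — fails simple typing
counts: key=1; req [bound]=1; val [bound]=1; ctr [bound]=0; env [bound]=1
left-to-right use order: val, req, key, env
typing: ill-typed: argument of type B → A where C → C is required
summary: ordered ✗ · linear ✗ · affine ✗ · relevant ✗ · unrestricted ✗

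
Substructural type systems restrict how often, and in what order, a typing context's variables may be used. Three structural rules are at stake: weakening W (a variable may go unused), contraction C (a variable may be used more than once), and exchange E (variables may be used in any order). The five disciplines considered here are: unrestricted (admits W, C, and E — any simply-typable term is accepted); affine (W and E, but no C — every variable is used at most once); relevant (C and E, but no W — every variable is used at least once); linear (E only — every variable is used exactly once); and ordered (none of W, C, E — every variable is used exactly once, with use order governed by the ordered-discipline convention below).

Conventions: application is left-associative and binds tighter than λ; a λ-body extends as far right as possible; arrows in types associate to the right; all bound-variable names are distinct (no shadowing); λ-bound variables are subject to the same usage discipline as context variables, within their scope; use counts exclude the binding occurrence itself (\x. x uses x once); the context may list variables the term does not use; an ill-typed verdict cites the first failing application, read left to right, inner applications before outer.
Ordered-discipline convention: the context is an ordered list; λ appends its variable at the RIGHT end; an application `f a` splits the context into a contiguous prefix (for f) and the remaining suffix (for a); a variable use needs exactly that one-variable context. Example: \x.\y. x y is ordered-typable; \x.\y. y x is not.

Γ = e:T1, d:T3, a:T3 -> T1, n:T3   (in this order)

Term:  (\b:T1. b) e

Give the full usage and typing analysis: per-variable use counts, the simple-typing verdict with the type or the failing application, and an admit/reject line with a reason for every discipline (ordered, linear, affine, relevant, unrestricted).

counts: e=1; d=0; a=0; n=0; b (bound)=1
left-to-right use order: b, e
typing: ✓ — T1
ordered ✗ (needs weakening: d, a, n unused)
linear ✗ (needs weakening: d, a, n unused)
affine ✓ (e, d, a, n, b: no repeats, contraction unneeded)
relevant ✗ (needs weakening: d, a, n unused)
unrestricted ✓ (typability at T1 is all that's needed)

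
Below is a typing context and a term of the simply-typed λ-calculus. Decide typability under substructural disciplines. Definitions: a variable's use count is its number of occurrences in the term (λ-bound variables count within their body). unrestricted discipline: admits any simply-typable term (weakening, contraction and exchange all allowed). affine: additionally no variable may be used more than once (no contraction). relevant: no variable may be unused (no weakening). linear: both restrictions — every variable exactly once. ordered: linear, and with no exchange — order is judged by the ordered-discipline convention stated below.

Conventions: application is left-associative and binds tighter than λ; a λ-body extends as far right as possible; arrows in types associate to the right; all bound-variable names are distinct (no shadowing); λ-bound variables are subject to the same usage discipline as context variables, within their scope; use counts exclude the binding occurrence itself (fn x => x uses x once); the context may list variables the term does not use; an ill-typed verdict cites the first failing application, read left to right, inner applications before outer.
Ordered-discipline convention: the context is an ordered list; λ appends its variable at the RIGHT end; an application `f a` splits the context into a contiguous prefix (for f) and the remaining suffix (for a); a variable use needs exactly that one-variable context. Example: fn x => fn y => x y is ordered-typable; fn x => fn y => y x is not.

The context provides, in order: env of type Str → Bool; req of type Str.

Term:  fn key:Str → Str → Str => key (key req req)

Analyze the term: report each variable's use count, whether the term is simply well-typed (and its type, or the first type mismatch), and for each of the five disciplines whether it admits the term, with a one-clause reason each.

variable uses: env ×0; req ×2; key [bound] ×2
use order (left to right): key, key, req, req
typing: well-typed — term : (Str → Str → Str) → Str → Str
ordered: ✗ — req ×2, key ×2 used more than once (contraction); unused: env — weakening required
linear: ✗ — req ×2, key ×2 used more than once (contraction); unused: env — weakening required
affine: ✗ — req ×2, key ×2 used more than once (contraction)
relevant: ✗ — unused: env — weakening required
unrestricted: ✓ — simply typable at (Str → Str → Str) → Str → Str; W, C, E all held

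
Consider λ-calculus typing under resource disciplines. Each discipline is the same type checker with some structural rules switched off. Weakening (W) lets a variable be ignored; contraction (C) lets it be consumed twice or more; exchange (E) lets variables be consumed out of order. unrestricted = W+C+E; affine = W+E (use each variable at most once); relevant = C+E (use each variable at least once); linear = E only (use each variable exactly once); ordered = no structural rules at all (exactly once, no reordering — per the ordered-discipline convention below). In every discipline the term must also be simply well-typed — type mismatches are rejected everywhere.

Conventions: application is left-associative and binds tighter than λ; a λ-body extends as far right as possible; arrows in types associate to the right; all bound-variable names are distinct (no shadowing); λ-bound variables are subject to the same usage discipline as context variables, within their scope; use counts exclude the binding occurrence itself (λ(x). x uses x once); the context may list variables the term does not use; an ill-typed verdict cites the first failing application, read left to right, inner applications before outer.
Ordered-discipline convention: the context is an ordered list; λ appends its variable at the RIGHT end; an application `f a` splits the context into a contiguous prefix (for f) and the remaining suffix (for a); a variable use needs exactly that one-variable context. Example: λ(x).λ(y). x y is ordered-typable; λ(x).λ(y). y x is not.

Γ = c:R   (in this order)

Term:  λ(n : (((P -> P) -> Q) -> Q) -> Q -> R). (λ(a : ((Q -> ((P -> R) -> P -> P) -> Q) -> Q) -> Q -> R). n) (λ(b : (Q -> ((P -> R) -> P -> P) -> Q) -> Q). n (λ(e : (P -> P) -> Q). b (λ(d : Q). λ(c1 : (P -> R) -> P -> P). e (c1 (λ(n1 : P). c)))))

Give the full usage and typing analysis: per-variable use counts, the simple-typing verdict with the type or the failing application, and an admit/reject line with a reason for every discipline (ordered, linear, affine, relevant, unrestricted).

variable uses: c: 1×; n [bound]: 2×; a [bound]: 0×; b [bound]: 1×; e [bound]: 1×; d [bound]: 0×; c1 [bound]: 1×; n1 [bound]: 0×
left-to-right use order: n, n, b, e, c1, c
typing: the term checks, with type ((((P -> P) -> Q) -> Q) -> Q -> R) -> (((P -> P) -> Q) -> Q) -> Q -> R
ordered: ✗, uses contraction: n ×2; needs weakening: a, d, n1 unused
linear: ✗, uses contraction: n ×2; needs weakening: a, d, n1 unused
affine: ✗, uses contraction: n ×2
relevant: ✗, needs weakening: a, d, n1 unused
unrestricted: ✓, type-checks (((((P -> P) -> Q) -> Q) -> Q -> R) -> (((P -> P) -> Q) -> Q) -> Q -> R) and nothing is barred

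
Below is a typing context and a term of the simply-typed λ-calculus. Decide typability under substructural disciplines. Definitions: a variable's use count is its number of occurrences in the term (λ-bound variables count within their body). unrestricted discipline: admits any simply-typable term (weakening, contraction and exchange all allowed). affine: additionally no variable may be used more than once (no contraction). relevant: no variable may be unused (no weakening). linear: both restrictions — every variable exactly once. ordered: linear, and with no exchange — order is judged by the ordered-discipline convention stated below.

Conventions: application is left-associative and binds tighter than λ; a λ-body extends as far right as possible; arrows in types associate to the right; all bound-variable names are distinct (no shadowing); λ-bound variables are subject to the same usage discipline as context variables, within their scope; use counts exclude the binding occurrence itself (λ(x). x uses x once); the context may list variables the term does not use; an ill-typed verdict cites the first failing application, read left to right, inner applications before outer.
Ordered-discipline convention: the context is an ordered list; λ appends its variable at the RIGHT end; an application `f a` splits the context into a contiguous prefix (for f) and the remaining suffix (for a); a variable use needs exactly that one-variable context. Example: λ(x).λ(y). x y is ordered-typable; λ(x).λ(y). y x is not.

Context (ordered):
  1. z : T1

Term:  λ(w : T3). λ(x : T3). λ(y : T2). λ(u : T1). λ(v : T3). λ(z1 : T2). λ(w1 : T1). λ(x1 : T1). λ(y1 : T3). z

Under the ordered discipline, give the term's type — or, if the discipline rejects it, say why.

not well-typed under ordered — needs weakening: w, x, y, u, v, z1, w1, x1, y1 unused
counts: z: 1×; w [bound]: 0×; x [bound]: 0×; y [bound]: 0×; u [bound]: 0×; v [bound]: 0×; z1 [bound]: 0×; w1 [bound]: 0×; x1 [bound]: 0×; y1 [bound]: 0×
uses in reading order: z
typing: well-typed — term : T3 -> T3 -> T2 -> T1 -> T3 -> T2 -> T1 -> T1 -> T3 -> T1
across the five disciplines: ordered ✗, linear ✗, affine ✓, relevant ✗, unrestricted ✓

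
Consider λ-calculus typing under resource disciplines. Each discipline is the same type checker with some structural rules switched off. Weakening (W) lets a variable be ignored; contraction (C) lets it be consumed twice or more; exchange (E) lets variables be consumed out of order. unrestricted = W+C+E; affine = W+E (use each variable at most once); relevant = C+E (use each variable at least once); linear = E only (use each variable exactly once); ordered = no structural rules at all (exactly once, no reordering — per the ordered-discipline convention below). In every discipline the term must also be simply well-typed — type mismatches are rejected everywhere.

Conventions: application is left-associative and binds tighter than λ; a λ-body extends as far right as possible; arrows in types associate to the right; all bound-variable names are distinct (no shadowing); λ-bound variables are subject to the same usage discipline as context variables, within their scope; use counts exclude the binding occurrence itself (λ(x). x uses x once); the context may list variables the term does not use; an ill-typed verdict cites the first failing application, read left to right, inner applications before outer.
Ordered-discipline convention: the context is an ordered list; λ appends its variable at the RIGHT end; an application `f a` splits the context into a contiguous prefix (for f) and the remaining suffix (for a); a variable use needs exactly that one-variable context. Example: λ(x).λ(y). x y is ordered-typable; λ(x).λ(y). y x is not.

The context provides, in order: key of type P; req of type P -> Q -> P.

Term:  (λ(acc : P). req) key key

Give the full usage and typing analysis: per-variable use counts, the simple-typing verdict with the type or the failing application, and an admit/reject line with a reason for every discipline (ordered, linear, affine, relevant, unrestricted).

variable uses: key=2, req=1, acc [bound]=0
use order (left to right): req, key, key
typing: well-typed — term : Q -> P
ordered ✗ (uses contraction: key ×2; acc left unused)
linear ✗ (uses contraction: key ×2; acc left unused)
affine ✗ (uses contraction: key ×2)
relevant ✗ (acc left unused)
unrestricted ✓ (well-typed at Q -> P; no restrictions here)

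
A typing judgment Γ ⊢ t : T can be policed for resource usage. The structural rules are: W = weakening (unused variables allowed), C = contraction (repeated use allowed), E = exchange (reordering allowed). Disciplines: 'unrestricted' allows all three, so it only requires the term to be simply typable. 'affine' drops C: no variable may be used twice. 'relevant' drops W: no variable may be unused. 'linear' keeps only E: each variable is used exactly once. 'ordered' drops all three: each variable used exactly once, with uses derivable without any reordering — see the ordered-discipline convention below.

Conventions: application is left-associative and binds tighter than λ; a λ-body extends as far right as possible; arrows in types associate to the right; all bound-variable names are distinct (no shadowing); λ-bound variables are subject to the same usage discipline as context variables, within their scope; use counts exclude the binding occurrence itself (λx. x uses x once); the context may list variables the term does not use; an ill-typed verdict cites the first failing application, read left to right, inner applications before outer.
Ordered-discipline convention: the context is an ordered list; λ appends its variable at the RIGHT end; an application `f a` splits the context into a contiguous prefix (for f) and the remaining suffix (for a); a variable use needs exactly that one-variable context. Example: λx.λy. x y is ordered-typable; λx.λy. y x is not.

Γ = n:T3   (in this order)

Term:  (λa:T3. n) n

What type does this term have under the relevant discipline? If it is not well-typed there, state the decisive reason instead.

not well-typed under relevant — a never used (weakening)
use counts: n: 2×; a [bound]: 0×
order of uses: n, n
typing: the term checks, with type T3
all disciplines: ordered ✗; linear ✗; affine ✗; relevant ✗; unrestricted ✓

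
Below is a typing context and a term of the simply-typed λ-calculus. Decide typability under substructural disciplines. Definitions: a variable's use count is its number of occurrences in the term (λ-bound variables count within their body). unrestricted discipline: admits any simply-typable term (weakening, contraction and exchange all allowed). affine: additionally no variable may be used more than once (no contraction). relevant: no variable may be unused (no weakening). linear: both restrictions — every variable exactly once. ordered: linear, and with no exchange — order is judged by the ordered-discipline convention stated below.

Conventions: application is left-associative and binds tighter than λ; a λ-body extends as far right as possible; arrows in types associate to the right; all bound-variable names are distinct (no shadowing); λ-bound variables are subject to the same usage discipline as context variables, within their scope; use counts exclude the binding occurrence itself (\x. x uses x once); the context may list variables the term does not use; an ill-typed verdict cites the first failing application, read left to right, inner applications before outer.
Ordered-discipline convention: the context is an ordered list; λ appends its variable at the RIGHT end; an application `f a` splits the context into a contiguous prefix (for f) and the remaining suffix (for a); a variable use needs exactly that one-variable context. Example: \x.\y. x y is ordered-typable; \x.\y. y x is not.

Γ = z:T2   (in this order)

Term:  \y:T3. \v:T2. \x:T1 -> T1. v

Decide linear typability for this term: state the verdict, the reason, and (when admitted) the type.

no — needs weakening: z, y, x unused
variable uses: z: 0×, y (λ-bound): 0×, v (λ-bound): 1×, x (λ-bound): 0×
order of uses: v
typing: well-typed — term : T3 -> T2 -> (T1 -> T1) -> T2
all disciplines: ordered ✗, linear ✗, affine ✓, relevant ✗, unrestricted ✓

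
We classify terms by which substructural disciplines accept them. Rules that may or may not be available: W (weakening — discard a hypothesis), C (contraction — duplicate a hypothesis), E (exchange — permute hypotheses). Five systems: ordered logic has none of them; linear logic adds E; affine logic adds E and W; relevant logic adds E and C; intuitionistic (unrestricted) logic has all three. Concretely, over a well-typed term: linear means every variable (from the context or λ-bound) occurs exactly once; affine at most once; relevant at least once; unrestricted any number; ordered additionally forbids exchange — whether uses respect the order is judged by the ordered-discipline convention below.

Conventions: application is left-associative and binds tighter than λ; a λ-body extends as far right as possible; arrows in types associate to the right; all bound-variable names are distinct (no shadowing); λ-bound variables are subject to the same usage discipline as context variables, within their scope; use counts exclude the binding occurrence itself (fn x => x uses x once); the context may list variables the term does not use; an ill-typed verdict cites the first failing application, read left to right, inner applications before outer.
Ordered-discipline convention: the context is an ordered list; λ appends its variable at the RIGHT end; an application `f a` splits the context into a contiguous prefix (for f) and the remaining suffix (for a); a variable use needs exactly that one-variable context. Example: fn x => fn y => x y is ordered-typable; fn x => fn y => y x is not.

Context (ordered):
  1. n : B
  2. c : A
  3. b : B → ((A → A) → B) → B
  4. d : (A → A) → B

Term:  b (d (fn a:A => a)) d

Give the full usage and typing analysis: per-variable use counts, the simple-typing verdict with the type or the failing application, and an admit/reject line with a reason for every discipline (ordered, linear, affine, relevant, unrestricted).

use counts: n: 0×; c: 0×; b: 1×; d: 2×; a (bound): 1×
order of uses: b, d, a, d
typing: well-typed at B
ordered: ✗, needs contraction — d ×2; needs weakening: n, c unused
linear: ✗, needs contraction — d ×2; needs weakening: n, c unused
affine: ✗, needs contraction — d ×2
relevant: ✗, needs weakening: n, c unused
unrestricted: ✓, well-typed at B; no restrictions here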